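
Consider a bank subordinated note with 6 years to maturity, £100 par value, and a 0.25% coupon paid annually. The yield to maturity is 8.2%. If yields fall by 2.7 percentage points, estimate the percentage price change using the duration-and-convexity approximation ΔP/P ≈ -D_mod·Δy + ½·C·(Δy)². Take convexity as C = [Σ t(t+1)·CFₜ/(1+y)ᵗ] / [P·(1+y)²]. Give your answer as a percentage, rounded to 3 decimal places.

With y = 0.082:
  t   CF        PV=CF/(1+0.082)^t    t·PV        t(t+1)·PV
  1         0.25         0.2311         0.2311           0.4621
  2         0.25         0.2135         0.4271           1.2813
  3         0.25         0.1974         0.5921           2.3683
  4         0.25         0.1824         0.7296           3.6481
  5         0.25         0.1686         0.8429           5.0574
  6       100.25        62.4771       374.8626       2,624.0379
  Σ                     63.4700       377.6853       2,636.8550
P = 63.4700; D_Mac = 5.95061 yrs; D_mod = 5.49964 yrs; C = 35.48649.
Duration effect: -5.49964 × (-0.027) = +0.148490
Convexity effect: 0.5 × 35.48649 × (-0.027)² = +0.0129348
ΔP/P ≈ +0.148490 + 0.0129348 = +0.161425 = +16.1425%.

+16.143%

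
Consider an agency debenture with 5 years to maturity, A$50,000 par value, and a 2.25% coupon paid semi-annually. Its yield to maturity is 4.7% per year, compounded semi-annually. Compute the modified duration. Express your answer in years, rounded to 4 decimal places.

Periodic yield y = 0.0235. First find Macaulay duration:
  t   CF        PV=CF/(1+0.0235)^t    t·PV
  1       562.50       549.5848       549.5848
  2       562.50       536.9661     1,073.9321
  3       562.50       524.6371     1,573.9113
  4       562.50       512.5912     2,050.3648
  5       562.50       500.8219     2,504.1094
  6       562.50       489.3228     2,935.9368
  7       562.50       478.0877     3,346.6141
  8       562.50       467.1106     3,736.8850
  9       562.50       456.3856     4,107.4701
  10   50,562.50    40,082.0632   400,820.6325
  Σ                 44,597.5709   422,699.4408
P = 44,597.5709; Macaulay duration = 422,699.4408 / 44,597.5709 = 9.47808 half-year periods = 4.73904 years.
Modified duration = D_Mac / (1 + y) = 4.73904 / 1.0235 = 4.63023 years.

4.6302 years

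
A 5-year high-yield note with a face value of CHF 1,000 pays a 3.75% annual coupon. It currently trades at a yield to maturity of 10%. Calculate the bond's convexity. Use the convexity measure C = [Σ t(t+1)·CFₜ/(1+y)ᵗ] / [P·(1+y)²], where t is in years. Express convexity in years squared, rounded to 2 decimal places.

22.13

With y = 0.1:
  t   CF        PV=CF/(1+0.1)^t    t·PV        t(t+1)·PV
  1        37.50        34.0909        34.0909          68.1818
  2        37.50        30.9917        61.9835         185.9504
  3        37.50        28.1743        84.5229         338.0917
  4        37.50        25.6130       102.4520         512.2601
  5     1,037.50       644.2059     3,221.0294      19,326.1762
  Σ                    763.0758     3,504.0787      20,430.6602
P = 763.0758.
Convexity = Σ t(t+1)·PV / [P·(1+y)²] = 20,430.6602 / (763.0758 × 1.210000) = 22.12735.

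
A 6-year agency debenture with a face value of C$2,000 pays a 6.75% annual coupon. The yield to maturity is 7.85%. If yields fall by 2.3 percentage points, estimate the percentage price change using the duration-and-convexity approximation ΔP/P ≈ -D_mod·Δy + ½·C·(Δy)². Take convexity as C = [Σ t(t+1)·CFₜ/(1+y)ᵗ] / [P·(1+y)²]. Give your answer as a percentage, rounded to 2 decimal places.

+11.65%

With y = 0.0785:
  t   CF        PV=CF/(1+0.0785)^t    t·PV        t(t+1)·PV
  1       135.00       125.1739       125.1739         250.3477
  2       135.00       116.0629       232.1258         696.3775
  3       135.00       107.6151       322.8454       1,291.3815
  4       135.00        99.7822       399.1289       1,995.6444
  5       135.00        92.5194       462.5972       2,775.5834
  6     2,135.00     1,356.6786     8,140.0718      56,980.5023
  Σ                  1,897.8322     9,681.9429      63,989.8368
P = 1,897.8322; D_Mac = 5.10158 yrs; D_mod = 4.73026 yrs; C = 28.98764.
Duration effect: -4.73026 × (-0.023) = +0.108796
Convexity effect: 0.5 × 28.98764 × (-0.023)² = +0.0076672
ΔP/P ≈ +0.108796 + 0.0076672 = +0.116463 = +11.6463%.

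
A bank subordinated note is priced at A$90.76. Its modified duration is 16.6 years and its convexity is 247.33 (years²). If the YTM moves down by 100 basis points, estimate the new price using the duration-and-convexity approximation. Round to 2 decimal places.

Duration effect: -D_mod·Δy = -16.6 × (-0.01) = +0.166000
Convexity effect: ½·C·(Δy)² = 0.5 × 247.33 × (-0.01)² = +0.0123665
ΔP/P ≈ +0.166000 + 0.0123665 = +0.1783665
New price ≈ 90.76 × (1 + 0.1783665) = 106.94854354.

A$106.95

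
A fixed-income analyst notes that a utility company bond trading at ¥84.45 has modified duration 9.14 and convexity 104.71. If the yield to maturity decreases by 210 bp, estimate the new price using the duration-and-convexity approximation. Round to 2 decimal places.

Duration effect: -D_mod·Δy = -9.14 × (-0.021) = +0.191940
Convexity effect: ½·C·(Δy)² = 0.5 × 104.71 × (-0.021)² = +0.023088555
ΔP/P ≈ +0.191940 + 0.023088555 = +0.215028555
New price ≈ 84.45 × (1 + 0.215028555) = 102.60916146975.

¥102.61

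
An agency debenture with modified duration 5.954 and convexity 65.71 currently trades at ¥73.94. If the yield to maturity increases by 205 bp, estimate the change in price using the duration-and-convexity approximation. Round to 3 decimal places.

Duration effect: -D_mod·Δy = -5.954 × (+0.0205) = -0.122057
Convexity effect: ½·C·(Δy)² = 0.5 × 65.71 × (0.0205)² = +0.01380731375
ΔP/P ≈ -0.122057 + 0.01380731375 = -0.10824968625
ΔP ≈ 73.94 × (-0.10824968625) = -8.003981801325.

-¥8.004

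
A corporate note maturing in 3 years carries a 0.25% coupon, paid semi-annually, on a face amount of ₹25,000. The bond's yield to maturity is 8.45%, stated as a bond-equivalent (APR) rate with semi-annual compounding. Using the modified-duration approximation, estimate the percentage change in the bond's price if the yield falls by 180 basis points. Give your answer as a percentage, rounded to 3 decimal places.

+5.162%

Periodic yield y = 0.04225. Modified duration first:
  t   CF        PV=CF/(1+0.04225)^t    t·PV
  1        31.25        29.9832        29.9832
  2        31.25        28.7678        57.5355
  3        31.25        27.6016        82.8048
  4        31.25        26.4827       105.9308
  5        31.25        25.4092       127.0459
  6    25,031.25    19,527.7009   117,166.2055
  Σ                 19,665.9454   117,569.5058
P = 19,665.9454; D_Mac = 5.97833 half-year periods = 2.98916 yrs; D_mod = 2.98916/(1+0.04225) = 2.86799 yrs.
ΔP/P ≈ -D_mod · Δy = -2.86799 × (-0.018) = +0.051624 = +5.1624%.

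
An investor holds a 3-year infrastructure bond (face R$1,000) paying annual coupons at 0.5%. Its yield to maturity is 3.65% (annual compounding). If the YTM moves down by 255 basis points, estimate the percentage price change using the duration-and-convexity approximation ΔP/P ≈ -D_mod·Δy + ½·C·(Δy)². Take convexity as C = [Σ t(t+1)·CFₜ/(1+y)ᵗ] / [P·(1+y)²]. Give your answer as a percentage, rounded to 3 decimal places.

With y = 0.0365:
  t   CF        PV=CF/(1+0.0365)^t    t·PV        t(t+1)·PV
  1         5.00         4.8239         4.8239           9.6479
  2         5.00         4.6541         9.3081          27.9243
  3     1,005.00       902.5227     2,707.5682      10,830.2726
  Σ                    912.0007     2,721.7002      10,867.8448
P = 912.0007; D_Mac = 2.98432 yrs; D_mod = 2.87923 yrs; C = 11.09199.
Duration effect: -2.87923 × (-0.0255) = +0.073420
Convexity effect: 0.5 × 11.09199 × (-0.0255)² = +0.0036063
ΔP/P ≈ +0.073420 + 0.0036063 = +0.077027 = +7.7027%.

+7.703%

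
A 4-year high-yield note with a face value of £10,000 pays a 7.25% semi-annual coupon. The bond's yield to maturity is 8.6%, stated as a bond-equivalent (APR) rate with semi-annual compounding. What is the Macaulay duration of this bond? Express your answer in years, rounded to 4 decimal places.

3.5305 years

Periodic yield y = 0.043. Discount each cash flow and weight by its period:
  t   CF        PV=CF/(1+0.043)^t    t·PV
  1       362.50       347.5551       347.5551
  2       362.50       333.2264       666.4528
  3       362.50       319.4884       958.4652
  4       362.50       306.3168     1,225.2671
  5       362.50       293.6882     1,468.4409
  6       362.50       281.5802     1,689.4814
  7       362.50       269.9715     1,889.8002
  8    10,362.50     7,399.2905    59,194.3237
  Σ                  9,551.1170    67,439.7864
Price P = Σ PV = 9,551.1170.
Macaulay duration = Σ(t·PV) / P = 67,439.7864 / 9,551.1170 = 7.06093 half-year periods.
In years: 7.06093 / 2 = 3.53047 years.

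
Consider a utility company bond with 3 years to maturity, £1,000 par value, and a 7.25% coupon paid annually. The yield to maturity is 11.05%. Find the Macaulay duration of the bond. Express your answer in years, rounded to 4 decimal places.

Periodic yield y = 0.1105. Discount each cash flow and weight by its year:
  t   CF        PV=CF/(1+0.1105)^t    t·PV
  1        72.50        65.2859        65.2859
  2        72.50        58.7897       117.5793
  3     1,072.50       783.1440     2,349.4319
  Σ                    907.2195     2,532.2971
Price P = Σ PV = 907.2195.
Macaulay duration = Σ(t·PV) / P = 2,532.2971 / 907.2195 = 2.79127 years.

2.7913 years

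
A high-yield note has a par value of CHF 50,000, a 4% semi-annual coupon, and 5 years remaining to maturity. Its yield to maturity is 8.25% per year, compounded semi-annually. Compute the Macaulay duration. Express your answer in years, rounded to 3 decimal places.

Periodic yield y = 0.04125. Discount each cash flow and weight by its period:
  t   CF        PV=CF/(1+0.04125)^t    t·PV
  1     1,000.00       960.3842       960.3842
  2     1,000.00       922.3377     1,844.6754
  3     1,000.00       885.7985     2,657.3956
  4     1,000.00       850.7069     3,402.8275
  5     1,000.00       817.0054     4,085.0270
  6     1,000.00       784.6390     4,707.8342
  7     1,000.00       753.5549     5,274.8843
  8     1,000.00       723.7022     5,789.6175
  9     1,000.00       695.0321     6,255.2890
  10   51,000.00    34,042.3891   340,423.8915
  Σ                 41,435.5501   375,401.8262
Price P = Σ PV = 41,435.5501.
Macaulay duration = Σ(t·PV) / P = 375,401.8262 / 41,435.5501 = 9.05990 half-year periods.
In years: 9.05990 / 2 = 4.52995 years.

4.530 years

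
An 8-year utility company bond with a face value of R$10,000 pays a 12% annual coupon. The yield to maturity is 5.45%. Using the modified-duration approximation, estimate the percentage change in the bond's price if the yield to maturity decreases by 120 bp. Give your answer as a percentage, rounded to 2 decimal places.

Periodic yield y = 0.0545. Modified duration first:
  t   CF        PV=CF/(1+0.0545)^t    t·PV
  1     1,200.00     1,137.9801     1,137.9801
  2     1,200.00     1,079.1656     2,158.3311
  3     1,200.00     1,023.3908     3,070.1723
  4     1,200.00       970.4986     3,881.9944
  5     1,200.00       920.3401     4,601.7003
  6     1,200.00       872.7739     5,236.6433
  7     1,200.00       827.6661     5,793.6626
  8    11,200.00     7,325.6362    58,605.0900
  Σ                 14,157.4513    84,485.5740
P = 14,157.4513; D_Mac = 5.96757 yrs; D_mod = 5.96757/(1+0.0545) = 5.65915 yrs.
ΔP/P ≈ -D_mod · Δy = -5.65915 × (-0.012) = +0.067910 = +6.7910%.

+6.79%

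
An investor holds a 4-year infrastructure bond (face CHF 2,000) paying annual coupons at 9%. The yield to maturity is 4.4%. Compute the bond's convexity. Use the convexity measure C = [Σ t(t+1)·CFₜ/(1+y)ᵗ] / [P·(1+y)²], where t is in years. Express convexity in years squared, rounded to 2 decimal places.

With y = 0.044:
  t   CF        PV=CF/(1+0.044)^t    t·PV        t(t+1)·PV
  1       180.00       172.4138       172.4138         344.8276
  2       180.00       165.1473       330.2946         990.8839
  3       180.00       158.1871       474.5612       1,898.2450
  4     2,180.00     1,835.0779     7,340.3115      36,701.5575
  Σ                  2,330.8261     8,317.5812      39,935.5139
P = 2,330.8261.
Convexity = Σ t(t+1)·PV / [P·(1+y)²] = 39,935.5139 / (2,330.8261 × 1.089936) = 15.71985.

15.72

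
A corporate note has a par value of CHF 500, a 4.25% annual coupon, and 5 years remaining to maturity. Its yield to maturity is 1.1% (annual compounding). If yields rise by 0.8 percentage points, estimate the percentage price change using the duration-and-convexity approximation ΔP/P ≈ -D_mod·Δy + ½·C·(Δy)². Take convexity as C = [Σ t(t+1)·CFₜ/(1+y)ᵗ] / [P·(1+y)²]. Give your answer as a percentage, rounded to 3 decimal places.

-3.586%

With y = 0.011:
  t   CF        PV=CF/(1+0.011)^t    t·PV        t(t+1)·PV
  1        21.25        21.0188        21.0188          42.0376
  2        21.25        20.7901        41.5802         124.7406
  3        21.25        20.5639        61.6917         246.7668
  4        21.25        20.3402        81.3606         406.8032
  5       521.25       493.5036     2,467.5178      14,805.1068
  Σ                    576.2165     2,673.1691      15,625.4549
P = 576.2165; D_Mac = 4.63917 yrs; D_mod = 4.58870 yrs; C = 26.53045.
Duration effect: -4.58870 × (+0.008) = -0.036710
Convexity effect: 0.5 × 26.53045 × (0.008)² = +0.0008490
ΔP/P ≈ -0.036710 + 0.0008490 = -0.035861 = -3.5861%.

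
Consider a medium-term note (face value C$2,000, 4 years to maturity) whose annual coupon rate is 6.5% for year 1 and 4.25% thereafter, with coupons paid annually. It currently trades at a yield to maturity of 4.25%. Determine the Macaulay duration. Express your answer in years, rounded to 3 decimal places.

Periodic yield y = 0.0425. Discount each cash flow and weight by its year:
  t   CF        PV=CF/(1+0.0425)^t    t·PV
  1       130.00       124.7002       124.7002
  2        85.00        78.2108       156.4216
  3        85.00        75.0224       225.0671
  4     2,085.00     1,765.2321     7,060.9282
  Σ                  2,043.1655     7,567.1172
Price P = Σ PV = 2,043.1655.
Macaulay duration = Σ(t·PV) / P = 7,567.1172 / 2,043.1655 = 3.70362 years.

3.704 years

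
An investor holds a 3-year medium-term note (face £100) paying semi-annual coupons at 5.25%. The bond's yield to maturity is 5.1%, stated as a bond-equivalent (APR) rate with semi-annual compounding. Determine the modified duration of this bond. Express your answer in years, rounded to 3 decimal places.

Periodic yield y = 0.0255. First find Macaulay duration:
  t   CF        PV=CF/(1+0.0255)^t    t·PV
  1        2.625         2.5597         2.5597
  2        2.625         2.4961         4.9922
  3        2.625         2.4340         7.3020
  4        2.625         2.3735         9.4939
  5        2.625         2.3145        11.5723
  6      102.625        88.2347       529.4079
  Σ                    100.4124       565.3281
P = 100.4124; Macaulay duration = 565.3281 / 100.4124 = 5.63006 half-year periods = 2.81503 years.
Modified duration = D_Mac / (1 + y) = 2.81503 / 1.0255 = 2.74503 years.

2.745 years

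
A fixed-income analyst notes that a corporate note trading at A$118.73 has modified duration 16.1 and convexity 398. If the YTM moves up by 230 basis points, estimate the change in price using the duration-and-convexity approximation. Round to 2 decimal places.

-A$31.47

Duration effect: -D_mod·Δy = -16.1 × (+0.023) = -0.370300
Convexity effect: ½·C·(Δy)² = 0.5 × 398 × (0.023)² = +0.1052710
ΔP/P ≈ -0.370300 + 0.1052710 = -0.265029
ΔP ≈ 118.73 × (-0.265029) = -31.46689317.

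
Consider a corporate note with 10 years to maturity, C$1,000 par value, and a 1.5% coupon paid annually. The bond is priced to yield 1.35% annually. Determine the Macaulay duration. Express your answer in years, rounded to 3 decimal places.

9.366 years

Periodic yield y = 0.0135. Discount each cash flow and weight by its year:
  t   CF        PV=CF/(1+0.0135)^t    t·PV
  1        15.00        14.8002        14.8002
  2        15.00        14.6031        29.2061
  3        15.00        14.4085        43.2256
  4        15.00        14.2166        56.8665
  5        15.00        14.0272        70.1362
  6        15.00        13.8404        83.0424
  7        15.00        13.6560        95.5923
  8        15.00        13.4741       107.7932
  9        15.00        13.2947       119.6520
  10    1,015.00       887.6229     8,876.2293
  Σ                  1,013.9439     9,496.5438
Price P = Σ PV = 1,013.9439.
Macaulay duration = Σ(t·PV) / P = 9,496.5438 / 1,013.9439 = 9.36595 years.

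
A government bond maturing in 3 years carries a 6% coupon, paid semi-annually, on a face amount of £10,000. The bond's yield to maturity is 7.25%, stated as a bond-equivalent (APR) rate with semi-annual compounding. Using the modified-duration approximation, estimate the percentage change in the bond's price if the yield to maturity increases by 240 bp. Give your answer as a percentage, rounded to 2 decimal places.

Periodic yield y = 0.03625. Modified duration first:
  t   CF        PV=CF/(1+0.03625)^t    t·PV
  1       300.00       289.5054       289.5054
  2       300.00       279.3780       558.7560
  3       300.00       269.6048       808.8144
  4       300.00       260.1735     1,040.6941
  5       300.00       251.0721     1,255.3607
  6    10,300.00     8,318.5947    49,911.5680
  Σ                  9,668.3285    53,864.6986
P = 9,668.3285; D_Mac = 5.57125 half-year periods = 2.78563 yrs; D_mod = 2.78563/(1+0.03625) = 2.68818 yrs.
ΔP/P ≈ -D_mod · Δy = -2.68818 × (+0.024) = -0.064516 = -6.4516%.

-6.45%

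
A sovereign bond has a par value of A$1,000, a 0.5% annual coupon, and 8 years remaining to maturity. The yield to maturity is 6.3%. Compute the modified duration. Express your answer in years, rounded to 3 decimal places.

7.355 years

Periodic yield y = 0.063. First find Macaulay duration:
  t   CF        PV=CF/(1+0.063)^t    t·PV
  1         5.00         4.7037         4.7037
  2         5.00         4.4249         8.8498
  3         5.00         4.1627        12.4880
  4         5.00         3.9159        15.6638
  5         5.00         3.6839        18.4193
  6         5.00         3.4655        20.7932
  7         5.00         3.2601        22.8210
  8     1,005.00       616.4530     4,931.6237
  Σ                    644.0697     5,035.3625
P = 644.0697; Macaulay duration = 5,035.3625 / 644.0697 = 7.81804 years.
Modified duration = D_Mac / (1 + y) = 7.81804 / 1.063 = 7.35469 years.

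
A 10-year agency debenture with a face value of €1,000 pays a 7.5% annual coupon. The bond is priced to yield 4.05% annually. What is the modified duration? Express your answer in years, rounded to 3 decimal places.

7.410 years

Periodic yield y = 0.0405. First find Macaulay duration:
  t   CF        PV=CF/(1+0.0405)^t    t·PV
  1        75.00        72.0807        72.0807
  2        75.00        69.2751       138.5502
  3        75.00        66.5787       199.7360
  4        75.00        63.9872       255.9487
  5        75.00        61.4966       307.4828
  6        75.00        59.1029       354.6174
  7        75.00        56.8024       397.6168
  8        75.00        54.5914       436.7316
  9        75.00        52.4665       472.1989
  10    1,075.00       722.7492     7,227.4920
  Σ                  1,279.1307     9,862.4550
P = 1,279.1307; Macaulay duration = 9,862.4550 / 1,279.1307 = 7.71028 years.
Modified duration = D_Mac / (1 + y) = 7.71028 / 1.0405 = 7.41017 years.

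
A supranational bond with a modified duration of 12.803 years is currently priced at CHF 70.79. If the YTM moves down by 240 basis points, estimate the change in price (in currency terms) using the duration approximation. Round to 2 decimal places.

Duration approximation: ΔP/P ≈ -D_mod · Δy = -12.803 × (-0.024) = +0.307272.
ΔP ≈ 70.79 × (+0.307272) = +21.75178488.

+CHF 21.75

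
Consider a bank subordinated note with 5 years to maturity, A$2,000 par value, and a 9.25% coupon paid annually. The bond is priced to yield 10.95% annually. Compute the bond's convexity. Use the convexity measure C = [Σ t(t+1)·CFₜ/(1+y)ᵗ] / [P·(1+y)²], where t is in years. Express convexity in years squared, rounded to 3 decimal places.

With y = 0.1095:
  t   CF        PV=CF/(1+0.1095)^t    t·PV        t(t+1)·PV
  1       185.00       166.7418       166.7418         333.4836
  2       185.00       150.2855       300.5710         901.7131
  3       185.00       135.4534       406.3601       1,625.4404
  4       185.00       122.0851       488.3402       2,441.7011
  5     2,185.00     1,299.6156     6,498.0779      38,988.4673
  Σ                  1,874.1813     7,860.0910      44,290.8055
P = 1,874.1813.
Convexity = Σ t(t+1)·PV / [P·(1+y)²] = 44,290.8055 / (1,874.1813 × 1.230990) = 19.19762.

19.198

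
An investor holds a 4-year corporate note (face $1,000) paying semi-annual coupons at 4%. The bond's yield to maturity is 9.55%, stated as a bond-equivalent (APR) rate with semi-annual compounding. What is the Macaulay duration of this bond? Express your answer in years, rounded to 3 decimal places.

3.702 years

Periodic yield y = 0.04775. Discount each cash flow and weight by its period:
  t   CF        PV=CF/(1+0.04775)^t    t·PV
  1        20.00        19.0885        19.0885
  2        20.00        18.2186        36.4372
  3        20.00        17.3883        52.1649
  4        20.00        16.5958        66.3834
  5        20.00        15.8395        79.1975
  6        20.00        15.1176        90.7058
  7        20.00        14.4287       101.0007
  8     1,020.00       702.3261     5,618.6089
  Σ                    819.0032     6,063.5869
Price P = Σ PV = 819.0032.
Macaulay duration = Σ(t·PV) / P = 6,063.5869 / 819.0032 = 7.40362 half-year periods.
In years: 7.40362 / 2 = 3.70181 years.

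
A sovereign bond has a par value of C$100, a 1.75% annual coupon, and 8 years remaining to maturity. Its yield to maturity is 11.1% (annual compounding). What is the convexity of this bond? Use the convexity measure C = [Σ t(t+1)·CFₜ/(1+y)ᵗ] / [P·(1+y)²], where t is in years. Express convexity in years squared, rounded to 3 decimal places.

51.719

With y = 0.111:
  t   CF        PV=CF/(1+0.111)^t    t·PV        t(t+1)·PV
  1         1.75         1.5752         1.5752           3.1503
  2         1.75         1.4178         2.8356           8.5067
  3         1.75         1.2761         3.8284          15.3136
  4         1.75         1.1486         4.5945          22.9727
  5         1.75         1.0339         5.1694          31.0162
  6         1.75         0.9306         5.5835          39.0844
  7         1.75         0.8376         5.8632          46.9059
  8       101.75        43.8351       350.6808       3,156.1268
  Σ                     52.0549       380.1305       3,323.0766
P = 52.0549.
Convexity = Σ t(t+1)·PV / [P·(1+y)²] = 3,323.0766 / (52.0549 × 1.234321) = 51.71910.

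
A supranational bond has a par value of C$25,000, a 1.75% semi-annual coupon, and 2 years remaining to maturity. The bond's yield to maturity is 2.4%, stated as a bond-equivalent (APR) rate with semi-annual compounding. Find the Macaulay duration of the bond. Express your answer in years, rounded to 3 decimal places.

Periodic yield y = 0.012. Discount each cash flow and weight by its period:
  t   CF        PV=CF/(1+0.012)^t    t·PV
  1       218.75       216.1561       216.1561
  2       218.75       213.5930       427.1860
  3       218.75       211.0603       633.1809
  4    25,218.75    24,043.7114    96,174.8456
  Σ                 24,684.5208    97,451.3686
Price P = Σ PV = 24,684.5208.
Macaulay duration = Σ(t·PV) / P = 97,451.3686 / 24,684.5208 = 3.94787 half-year periods.
In years: 3.94787 / 2 = 1.97394 years.

1.974 years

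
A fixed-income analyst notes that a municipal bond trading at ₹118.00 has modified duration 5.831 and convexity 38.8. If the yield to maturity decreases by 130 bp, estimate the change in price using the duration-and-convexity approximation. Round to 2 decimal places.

Duration effect: -D_mod·Δy = -5.831 × (-0.013) = +0.075803
Convexity effect: ½·C·(Δy)² = 0.5 × 38.8 × (-0.013)² = +0.0032786
ΔP/P ≈ +0.075803 + 0.0032786 = +0.0790816
ΔP ≈ 118.00 × (+0.0790816) = +9.3316288.

+₹9.33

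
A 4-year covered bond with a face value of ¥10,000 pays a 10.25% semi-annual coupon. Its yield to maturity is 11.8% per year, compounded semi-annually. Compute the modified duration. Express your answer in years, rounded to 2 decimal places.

Periodic yield y = 0.059. First find Macaulay duration:
  t   CF        PV=CF/(1+0.059)^t    t·PV
  1       512.50       483.9471       483.9471
  2       512.50       456.9850       913.9700
  3       512.50       431.5250     1,294.5751
  4       512.50       407.4835     1,629.9340
  5       512.50       384.7814     1,923.9070
  6       512.50       363.3441     2,180.0646
  7       512.50       343.1011     2,401.7079
  8    10,512.50     6,645.6632    53,165.3056
  Σ                  9,516.8305    63,993.4114
P = 9,516.8305; Macaulay duration = 63,993.4114 / 9,516.8305 = 6.72424 half-year periods = 3.36212 years.
Modified duration = D_Mac / (1 + y) = 3.36212 / 1.059 = 3.17480 years.

3.17 years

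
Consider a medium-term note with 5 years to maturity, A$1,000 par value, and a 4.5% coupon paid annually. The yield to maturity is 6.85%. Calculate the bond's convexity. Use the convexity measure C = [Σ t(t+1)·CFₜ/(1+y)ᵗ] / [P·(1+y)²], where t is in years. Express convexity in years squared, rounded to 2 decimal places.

23.24

With y = 0.0685:
  t   CF        PV=CF/(1+0.0685)^t    t·PV        t(t+1)·PV
  1        45.00        42.1151        42.1151          84.2302
  2        45.00        39.4152        78.8304         236.4911
  3        45.00        36.8883       110.6650         442.6599
  4        45.00        34.5235       138.0939         690.4693
  5     1,045.00       750.3151     3,751.5753      22,509.4515
  Σ                    903.2571     4,121.2796      23,963.3020
P = 903.2571.
Convexity = Σ t(t+1)·PV / [P·(1+y)²] = 23,963.3020 / (903.2571 × 1.141692) = 23.23733.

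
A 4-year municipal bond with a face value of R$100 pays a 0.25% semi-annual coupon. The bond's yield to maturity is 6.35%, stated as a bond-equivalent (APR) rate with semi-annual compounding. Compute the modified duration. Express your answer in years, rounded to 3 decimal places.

Periodic yield y = 0.03175. First find Macaulay duration:
  t   CF        PV=CF/(1+0.03175)^t    t·PV
  1        0.125         0.1212         0.1212
  2        0.125         0.1174         0.2349
  3        0.125         0.1138         0.3414
  4        0.125         0.1103         0.4412
  5        0.125         0.1069         0.5346
  6        0.125         0.1036         0.6217
  7        0.125         0.1004         0.7031
  8      100.125        77.9734       623.7875
  Σ                     78.7471       626.7856
P = 78.7471; Macaulay duration = 626.7856 / 78.7471 = 7.95947 half-year periods = 3.97974 years.
Modified duration = D_Mac / (1 + y) = 3.97974 / 1.03175 = 3.85727 years.

3.857 years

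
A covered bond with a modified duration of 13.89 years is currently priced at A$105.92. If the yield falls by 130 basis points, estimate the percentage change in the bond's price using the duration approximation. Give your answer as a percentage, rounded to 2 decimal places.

+18.06%

Duration approximation: ΔP/P ≈ -D_mod · Δy = -13.89 × (-0.013) = +0.180570.
As a percentage: +18.0570%.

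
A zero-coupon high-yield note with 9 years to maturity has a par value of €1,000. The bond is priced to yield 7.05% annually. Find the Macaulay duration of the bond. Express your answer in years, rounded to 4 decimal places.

A zero-coupon bond has a single cash flow at maturity, so its Macaulay duration equals its maturity: 9 years.

9.0000 years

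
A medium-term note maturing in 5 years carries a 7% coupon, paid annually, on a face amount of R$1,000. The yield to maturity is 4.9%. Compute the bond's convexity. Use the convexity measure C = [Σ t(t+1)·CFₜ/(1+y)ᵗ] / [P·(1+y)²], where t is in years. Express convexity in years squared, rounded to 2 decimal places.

23.04

With y = 0.049:
  t   CF        PV=CF/(1+0.049)^t    t·PV        t(t+1)·PV
  1        70.00        66.7302        66.7302         133.4604
  2        70.00        63.6132       127.2263         381.6790
  3        70.00        60.6417       181.9252         727.7007
  4        70.00        57.8091       231.2363       1,156.1817
  5     1,070.00       842.3767     4,211.8834      25,271.3005
  Σ                  1,091.1709     4,819.0015      27,670.3224
P = 1,091.1709.
Convexity = Σ t(t+1)·PV / [P·(1+y)²] = 27,670.3224 / (1,091.1709 × 1.100401) = 23.04467.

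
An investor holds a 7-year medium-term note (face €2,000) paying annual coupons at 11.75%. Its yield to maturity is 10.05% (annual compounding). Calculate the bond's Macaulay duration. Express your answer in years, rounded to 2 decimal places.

5.22 years

Periodic yield y = 0.1005. Discount each cash flow and weight by its year:
  t   CF        PV=CF/(1+0.1005)^t    t·PV
  1       235.00       213.5393       213.5393
  2       235.00       194.0384       388.0769
  3       235.00       176.3184       528.9553
  4       235.00       160.2167       640.8666
  5       235.00       145.5853       727.9267
  6       235.00       132.2902       793.7410
  7     2,235.00     1,143.2658     8,002.8604
  Σ                  2,165.2541    11,295.9662
Price P = Σ PV = 2,165.2541.
Macaulay duration = Σ(t·PV) / P = 11,295.9662 / 2,165.2541 = 5.21692 years.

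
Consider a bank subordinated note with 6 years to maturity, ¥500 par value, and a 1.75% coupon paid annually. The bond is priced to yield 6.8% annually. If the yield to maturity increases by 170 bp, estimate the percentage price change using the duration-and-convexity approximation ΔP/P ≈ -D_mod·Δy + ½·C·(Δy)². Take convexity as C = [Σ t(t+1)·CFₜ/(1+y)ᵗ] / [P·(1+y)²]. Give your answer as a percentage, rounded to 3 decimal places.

With y = 0.068:
  t   CF        PV=CF/(1+0.068)^t    t·PV        t(t+1)·PV
  1         8.75         8.1929         8.1929          16.3858
  2         8.75         7.6712        15.3425          46.0274
  3         8.75         7.1828        21.5484          86.1937
  4         8.75         6.7255        26.9019         134.5095
  5         8.75         6.2973        31.4863         188.9179
  6       508.75       342.8285     2,056.9709      14,398.7966
  Σ                    378.8982     2,160.4429      14,870.8309
P = 378.8982; D_Mac = 5.70191 yrs; D_mod = 5.33887 yrs; C = 34.40886.
Duration effect: -5.33887 × (+0.017) = -0.090761
Convexity effect: 0.5 × 34.40886 × (0.017)² = +0.0049721
ΔP/P ≈ -0.090761 + 0.0049721 = -0.085789 = -8.5789%.

-8.579%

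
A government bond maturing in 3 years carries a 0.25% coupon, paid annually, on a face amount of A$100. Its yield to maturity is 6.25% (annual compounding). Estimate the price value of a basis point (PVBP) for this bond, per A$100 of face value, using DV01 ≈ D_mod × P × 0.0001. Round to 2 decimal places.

A$0.02

Periodic yield y = 0.0625.
  t   CF        PV=CF/(1+0.0625)^t    t·PV
  1         0.25         0.2353         0.2353
  2         0.25         0.2215         0.4429
  3       100.25        83.5791       250.7372
  Σ                     84.0358       251.4154
P = 84.0358; D_Mac = 2.99176 yrs; D_mod = 2.81578 yrs.
DV01 ≈ 2.81578 × 84.0358 × 0.0001 = 0.023663.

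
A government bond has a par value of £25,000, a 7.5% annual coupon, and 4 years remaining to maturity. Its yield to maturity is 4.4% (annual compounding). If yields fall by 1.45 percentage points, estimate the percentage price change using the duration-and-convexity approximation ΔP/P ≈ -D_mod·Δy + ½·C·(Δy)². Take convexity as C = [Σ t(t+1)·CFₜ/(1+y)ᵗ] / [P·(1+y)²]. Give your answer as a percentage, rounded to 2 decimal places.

With y = 0.044:
  t   CF        PV=CF/(1+0.044)^t    t·PV        t(t+1)·PV
  1     1,875.00     1,795.9770     1,795.9770       3,591.9540
  2     1,875.00     1,720.2845     3,440.5690      10,321.7070
  3     1,875.00     1,647.7821     4,943.3462      19,773.3850
  4    26,875.00    22,622.8064    90,491.2255     452,456.1273
  Σ                 27,786.8500   100,671.1177     486,143.1733
P = 27,786.8500; D_Mac = 3.62298 yrs; D_mod = 3.47028 yrs; C = 16.05181.
Duration effect: -3.47028 × (-0.0145) = +0.050319
Convexity effect: 0.5 × 16.05181 × (-0.0145)² = +0.0016874
ΔP/P ≈ +0.050319 + 0.0016874 = +0.052007 = +5.2007%.

+5.20%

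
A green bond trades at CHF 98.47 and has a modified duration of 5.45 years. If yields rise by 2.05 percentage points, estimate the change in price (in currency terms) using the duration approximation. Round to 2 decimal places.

-CHF 11.00

Duration approximation: ΔP/P ≈ -D_mod · Δy = -5.45 × (+0.0205) = -0.111725.
ΔP ≈ 98.47 × (-0.111725) = -11.00156075.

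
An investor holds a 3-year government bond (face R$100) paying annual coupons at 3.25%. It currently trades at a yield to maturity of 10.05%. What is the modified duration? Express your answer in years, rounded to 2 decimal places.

2.63 years

Periodic yield y = 0.1005. First find Macaulay duration:
  t   CF        PV=CF/(1+0.1005)^t    t·PV
  1         3.25         2.9532         2.9532
  2         3.25         2.6835         5.3670
  3       103.25        77.4676       232.4027
  Σ                     83.1043       240.7229
P = 83.1043; Macaulay duration = 240.7229 / 83.1043 = 2.89664 years.
Modified duration = D_Mac / (1 + y) = 2.89664 / 1.1005 = 2.63211 years.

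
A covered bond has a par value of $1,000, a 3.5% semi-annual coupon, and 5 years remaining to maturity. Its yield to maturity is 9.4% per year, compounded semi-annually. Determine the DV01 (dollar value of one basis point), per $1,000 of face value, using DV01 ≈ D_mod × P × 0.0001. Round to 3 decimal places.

Periodic yield y = 0.047.
  t   CF        PV=CF/(1+0.047)^t    t·PV
  1        17.50        16.7144        16.7144
  2        17.50        15.9641        31.9282
  3        17.50        15.2475        45.7424
  4        17.50        14.5630        58.2521
  5        17.50        13.9093        69.5464
  6        17.50        13.2849        79.7093
  7        17.50        12.6885        88.8197
  8        17.50        12.1189        96.9515
  9        17.50        11.5749       104.1743
  10    1,017.50       642.7878     6,427.8776
  Σ                    768.8533     7,019.7160
P = 768.8533; D_Mac = 9.13011 half-year periods = 4.56506 yrs; D_mod = 4.36013 yrs.
DV01 ≈ 4.36013 × 768.8533 × 0.0001 = 0.335230.

$0.335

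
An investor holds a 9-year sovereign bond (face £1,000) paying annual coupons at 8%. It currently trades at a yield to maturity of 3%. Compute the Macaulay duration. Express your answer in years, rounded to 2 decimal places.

7.12 years

Periodic yield y = 0.03. Discount each cash flow and weight by its year:
  t   CF        PV=CF/(1+0.03)^t    t·PV
  1        80.00        77.6699        77.6699
  2        80.00        75.4077       150.8153
  3        80.00        73.2113       219.6340
  4        80.00        71.0790       284.3159
  5        80.00        69.0087       345.0435
  6        80.00        66.9987       401.9924
  7        80.00        65.0473       455.3312
  8        80.00        63.1527       505.2219
  9     1,080.00       827.7301     7,449.5706
  Σ                  1,389.3054     9,889.5949
Price P = Σ PV = 1,389.3054.
Macaulay duration = Σ(t·PV) / P = 9,889.5949 / 1,389.3054 = 7.11837 years.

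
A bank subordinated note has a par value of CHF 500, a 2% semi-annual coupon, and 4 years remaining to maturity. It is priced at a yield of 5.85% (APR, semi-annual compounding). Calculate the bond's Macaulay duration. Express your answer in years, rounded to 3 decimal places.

3.851 years

Periodic yield y = 0.02925. Discount each cash flow and weight by its period:
  t   CF        PV=CF/(1+0.02925)^t    t·PV
  1         5.00         4.8579         4.8579
  2         5.00         4.7199         9.4397
  3         5.00         4.5857        13.7572
  4         5.00         4.4554        17.8216
  5         5.00         4.3288        21.6439
  6         5.00         4.2058        25.2346
  7         5.00         4.0862        28.6037
  8       505.00       400.9815     3,207.8523
  Σ                    432.2212     3,329.2108
Price P = Σ PV = 432.2212.
Macaulay duration = Σ(t·PV) / P = 3,329.2108 / 432.2212 = 7.70256 half-year periods.
In years: 7.70256 / 2 = 3.85128 years.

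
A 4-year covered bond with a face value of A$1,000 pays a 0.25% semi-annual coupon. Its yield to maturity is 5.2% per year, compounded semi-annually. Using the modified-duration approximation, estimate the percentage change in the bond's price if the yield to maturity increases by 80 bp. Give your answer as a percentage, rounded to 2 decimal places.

Periodic yield y = 0.026. Modified duration first:
  t   CF        PV=CF/(1+0.026)^t    t·PV
  1         1.25         1.2183         1.2183
  2         1.25         1.1874         2.3749
  3         1.25         1.1574         3.4721
  4         1.25         1.1280         4.5121
  5         1.25         1.0994         5.4972
  6         1.25         1.0716         6.4295
  7         1.25         1.0444         7.3110
  8     1,001.25       815.3867     6,523.0939
  Σ                    823.2934     6,553.9090
P = 823.2934; D_Mac = 7.96060 half-year periods = 3.98030 yrs; D_mod = 3.98030/(1+0.026) = 3.87943 yrs.
ΔP/P ≈ -D_mod · Δy = -3.87943 × (+0.008) = -0.031035 = -3.1035%.

-3.10%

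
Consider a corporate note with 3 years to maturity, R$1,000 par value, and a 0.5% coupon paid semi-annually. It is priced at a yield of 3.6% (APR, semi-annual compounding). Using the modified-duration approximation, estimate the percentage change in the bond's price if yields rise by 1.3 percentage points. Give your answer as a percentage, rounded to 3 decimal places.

-3.806%

Periodic yield y = 0.018. Modified duration first:
  t   CF        PV=CF/(1+0.018)^t    t·PV
  1         2.50         2.4558         2.4558
  2         2.50         2.4124         4.8247
  3         2.50         2.3697         7.1092
  4         2.50         2.3278         9.3113
  5         2.50         2.2867        11.4333
  6     1,002.50       900.7364     5,404.4184
  Σ                    912.5888     5,439.5526
P = 912.5888; D_Mac = 5.96057 half-year periods = 2.98029 yrs; D_mod = 2.98029/(1+0.018) = 2.92759 yrs.
ΔP/P ≈ -D_mod · Δy = -2.92759 × (+0.013) = -0.038059 = -3.8059%.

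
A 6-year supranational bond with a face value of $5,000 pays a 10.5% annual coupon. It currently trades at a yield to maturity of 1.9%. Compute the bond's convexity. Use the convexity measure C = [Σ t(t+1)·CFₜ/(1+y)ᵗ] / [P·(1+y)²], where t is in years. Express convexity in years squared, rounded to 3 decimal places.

With y = 0.019:
  t   CF        PV=CF/(1+0.019)^t    t·PV        t(t+1)·PV
  1       525.00       515.2110       515.2110       1,030.4220
  2       525.00       505.6045     1,011.2090       3,033.6270
  3       525.00       496.1771     1,488.5314       5,954.1257
  4       525.00       486.9256     1,947.7022       9,738.5111
  5       525.00       477.8465     2,389.2324      14,335.3941
  6     5,525.00     4,935.0002    29,610.0015     207,270.0102
  Σ                  7,416.7649    36,961.8874     241,362.0901
P = 7,416.7649.
Convexity = Σ t(t+1)·PV / [P·(1+y)²] = 241,362.0901 / (7,416.7649 × 1.038361) = 31.34052.

31.341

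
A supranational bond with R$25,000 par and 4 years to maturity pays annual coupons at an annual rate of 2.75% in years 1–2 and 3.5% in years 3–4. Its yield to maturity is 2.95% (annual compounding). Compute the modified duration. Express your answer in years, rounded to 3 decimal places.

Periodic yield y = 0.0295. First find Macaulay duration:
  t   CF        PV=CF/(1+0.0295)^t    t·PV
  1       687.50       667.7999       667.7999
  2       687.50       648.6643     1,297.3286
  3       875.00       801.9162     2,405.7487
  4    25,875.00    23,034.2966    92,137.1864
  Σ                 25,152.6770    96,508.0636
P = 25,152.6770; Macaulay duration = 96,508.0636 / 25,152.6770 = 3.83689 years.
Modified duration = D_Mac / (1 + y) = 3.83689 / 1.0295 = 3.72695 years.

3.727 years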